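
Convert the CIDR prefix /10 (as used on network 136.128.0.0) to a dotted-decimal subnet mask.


/10 means 10 network bits, 22 host bits
Binary: 11111111110000000000000000000000
Mask: 255.192.0.0


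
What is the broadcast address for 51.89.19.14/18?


Network: 51.89.0.0/18
Host bits = 14
Set all host bits to 1:
Broadcast: 51.89.63.255


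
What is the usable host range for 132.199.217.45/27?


Network: 132.199.217.32
Broadcast: 132.199.217.63
First usable = network + 1
Last usable = broadcast - 1
Range: 132.199.217.33 to 132.199.217.62


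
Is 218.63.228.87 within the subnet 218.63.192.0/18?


Subnet network: 218.63.192.0
Test IP AND mask: 218.63.192.0
Yes, 218.63.228.87 is in 218.63.192.0/18


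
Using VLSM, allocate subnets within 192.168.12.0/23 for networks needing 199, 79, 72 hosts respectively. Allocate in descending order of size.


199 hosts -> /24 (254 usable): 192.168.12.0/24
79 hosts -> /25 (126 usable): 192.168.13.0/25
72 hosts -> /25 (126 usable): 192.168.13.128/25
Allocation: 192.168.12.0/24 (199 hosts, 254 usable); 192.168.13.0/25 (79 hosts, 126 usable); 192.168.13.128/25 (72 hosts, 126 usable)


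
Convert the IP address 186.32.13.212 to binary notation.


186 = 10111010
32 = 00100000
13 = 00001101
212 = 11010100
Binary: 10111010.00100000.00001101.11010100


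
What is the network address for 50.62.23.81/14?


IP:   00110010.00111110.00010111.01010001
Mask: 11111111.11111100.00000000.00000000
AND operation:
Net:  00110010.00111100.00000000.00000000
Network: 50.60.0.0/14


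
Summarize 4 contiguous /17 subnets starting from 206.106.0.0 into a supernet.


Original prefix: /17
Number of subnets: 4 = 2^2
New prefix = 17 - 2 = 15
Supernet: 206.106.0.0/15


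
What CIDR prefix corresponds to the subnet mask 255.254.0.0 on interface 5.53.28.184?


Binary: 11111111.11111110.00000000.00000000
Count leading 1s
Prefix: /15


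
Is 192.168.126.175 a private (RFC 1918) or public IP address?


RFC 1918 private ranges:
  10.0.0.0/8 (10.0.0.0 - 10.255.255.255)
  172.16.0.0/12 (172.16.0.0 - 172.31.255.255)
  192.168.0.0/16 (192.168.0.0 - 192.168.255.255)
Private (in 192.168.0.0/16)


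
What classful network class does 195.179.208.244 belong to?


First octet: 195
Binary: 11000011
110xxxxx -> Class C (192-223)
Class C, default mask 255.255.255.0 (/24)


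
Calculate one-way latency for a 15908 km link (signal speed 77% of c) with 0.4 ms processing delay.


Speed = 0.77 * 3e5 km/s = 231000 km/s
Propagation delay = 15908 / 231000 = 0.0689 s = 68.8658 ms
Processing delay = 0.4 ms
Total one-way latency = 69.2658 ms


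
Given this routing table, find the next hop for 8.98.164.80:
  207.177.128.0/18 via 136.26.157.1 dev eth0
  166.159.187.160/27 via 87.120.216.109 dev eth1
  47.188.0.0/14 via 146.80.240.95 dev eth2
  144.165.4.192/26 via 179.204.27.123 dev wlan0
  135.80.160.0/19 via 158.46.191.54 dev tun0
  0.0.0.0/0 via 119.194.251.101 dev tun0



Longest prefix match for 8.98.164.80:
  /18 207.177.128.0: no
  /27 166.159.187.160: no
  /14 47.188.0.0: no
  /26 144.165.4.192: no
  /19 135.80.160.0: no
  /0 0.0.0.0: MATCH
Selected: next-hop 119.194.251.101 via tun0 (matched /0)


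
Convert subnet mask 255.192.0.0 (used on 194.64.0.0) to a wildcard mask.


Subnet mask: 255.192.0.0
Wildcard = 255.255.255.255 - subnet mask
255 - 255 = 0
255 - 192 = 63
255 - 0 = 255
255 - 0 = 255
Wildcard: 0.63.255.255


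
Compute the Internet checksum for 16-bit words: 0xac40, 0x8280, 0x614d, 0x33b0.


Sum all words (with carry folding):
+ 0xac40 = 0xac40
+ 0x8280 = 0x2ec1
+ 0x614d = 0x900e
+ 0x33b0 = 0xc3be
One's complement: ~0xc3be
Checksum = 0x3c41


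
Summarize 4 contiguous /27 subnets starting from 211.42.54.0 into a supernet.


Original prefix: /27
Number of subnets: 4 = 2^2
New prefix = 27 - 2 = 25
Supernet: 211.42.54.0/25


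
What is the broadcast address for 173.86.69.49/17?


Network: 173.86.0.0/17
Host bits = 15
Set all host bits to 1:
Broadcast: 173.86.127.255


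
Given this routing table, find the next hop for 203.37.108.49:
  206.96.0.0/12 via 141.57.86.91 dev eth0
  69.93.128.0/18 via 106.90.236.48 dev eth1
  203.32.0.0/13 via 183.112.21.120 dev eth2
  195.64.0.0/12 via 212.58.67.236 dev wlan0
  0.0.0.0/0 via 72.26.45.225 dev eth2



Longest prefix match for 203.37.108.49:
  /12 206.96.0.0: no
  /18 69.93.128.0: no
  /13 203.32.0.0: MATCH
  /12 195.64.0.0: no
  /0 0.0.0.0: MATCH
Selected: next-hop 183.112.21.120 via eth2 (matched /13)


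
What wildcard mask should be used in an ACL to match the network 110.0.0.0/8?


Subnet mask: 255.0.0.0
Wildcard = 255.255.255.255 - subnet mask
255 - 255 = 0
255 - 0 = 255
255 - 0 = 255
255 - 0 = 255
Wildcard: 0.255.255.255


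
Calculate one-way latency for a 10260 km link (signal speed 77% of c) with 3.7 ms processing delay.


Speed = 0.77 * 3e5 km/s = 231000 km/s
Propagation delay = 10260 / 231000 = 0.0444 s = 44.4156 ms
Processing delay = 3.7 ms
Total one-way latency = 48.1156 ms


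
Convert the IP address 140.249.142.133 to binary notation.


140 = 10001100
249 = 11111001
142 = 10001110
133 = 10000101
Binary: 10001100.11111001.10001110.10000101


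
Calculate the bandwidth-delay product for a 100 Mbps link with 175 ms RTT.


BDP = bandwidth * RTT
= 100 Mbps * 175 ms
= 100 * 1e6 * 175 / 1000 bits
= 17500000 bits
= 2187500 bytes
= 2136.2305 KB
BDP = 17500000 bits (2187500 bytes)


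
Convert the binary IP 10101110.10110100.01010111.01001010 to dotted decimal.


10101110 = 174
10110100 = 180
01010111 = 87
01001010 = 74
IP: 174.180.87.74


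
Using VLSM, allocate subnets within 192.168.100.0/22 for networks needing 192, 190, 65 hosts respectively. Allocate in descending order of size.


192 hosts -> /24 (254 usable): 192.168.100.0/24
190 hosts -> /24 (254 usable): 192.168.101.0/24
65 hosts -> /25 (126 usable): 192.168.102.0/25
Allocation: 192.168.100.0/24 (192 hosts, 254 usable); 192.168.101.0/24 (190 hosts, 254 usable); 192.168.102.0/25 (65 hosts, 126 usable)


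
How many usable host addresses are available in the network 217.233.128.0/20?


Host bits = 32 - 20 = 12
Total addresses = 2^12 = 4096
Usable = total - 2 (network and broadcast)
Usable hosts: 4094


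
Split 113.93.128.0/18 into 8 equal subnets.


New prefix = 18 + 3 = 21
Each subnet has 2048 addresses
  113.93.128.0/21
  113.93.136.0/21
  113.93.144.0/21
  113.93.152.0/21
  113.93.160.0/21
  113.93.168.0/21
  113.93.176.0/21
  113.93.184.0/21
Subnets: 113.93.128.0/21, 113.93.136.0/21, 113.93.144.0/21, 113.93.152.0/21, 113.93.160.0/21, 113.93.168.0/21, 113.93.176.0/21, 113.93.184.0/21


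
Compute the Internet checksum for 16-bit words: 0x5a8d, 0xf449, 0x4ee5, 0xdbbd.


Sum all words (with carry folding):
+ 0x5a8d = 0x5a8d
+ 0xf449 = 0x4ed7
+ 0x4ee5 = 0x9dbc
+ 0xdbbd = 0x797a
One's complement: ~0x797a
Checksum = 0x8685


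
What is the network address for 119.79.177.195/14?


IP:   01110111.01001111.10110001.11000011
Mask: 11111111.11111100.00000000.00000000
AND operation:
Net:  01110111.01001100.00000000.00000000
Network: 119.76.0.0/14


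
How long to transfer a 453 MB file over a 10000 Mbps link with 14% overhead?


Effective throughput = 10000 * (1 - 14/100) = 8600 Mbps
File size in Mb = 453 * 8 = 3624 Mb
Time = 3624 / 8600
Time = 0.4214 seconds


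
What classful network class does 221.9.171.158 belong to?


First octet: 221
Binary: 11011101
110xxxxx -> Class C (192-223)
Class C, default mask 255.255.255.0 (/24)


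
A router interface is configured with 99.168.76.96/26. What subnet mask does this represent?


/26 means 26 network bits, 6 host bits
Binary: 11111111111111111111111111000000
Mask: 255.255.255.192


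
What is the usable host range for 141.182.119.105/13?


Network: 141.176.0.0
Broadcast: 141.183.255.255
First usable = network + 1
Last usable = broadcast - 1
Range: 141.176.0.1 to 141.183.255.254


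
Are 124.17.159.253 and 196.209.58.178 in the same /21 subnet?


Mask: 255.255.248.0
124.17.159.253 AND mask = 124.17.152.0
196.209.58.178 AND mask = 196.209.56.0
No, different subnets (124.17.152.0 vs 196.209.56.0)


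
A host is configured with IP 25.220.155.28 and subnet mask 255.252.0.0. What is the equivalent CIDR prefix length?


Binary: 11111111.11111100.00000000.00000000
Count leading 1s
Prefix: /14


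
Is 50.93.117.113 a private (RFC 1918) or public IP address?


RFC 1918 private ranges:
  10.0.0.0/8 (10.0.0.0 - 10.255.255.255)
  172.16.0.0/12 (172.16.0.0 - 172.31.255.255)
  192.168.0.0/16 (192.168.0.0 - 192.168.255.255)
Public (not in any RFC 1918 range)


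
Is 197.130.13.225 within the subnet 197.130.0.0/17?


Subnet network: 197.130.0.0
Test IP AND mask: 197.130.0.0
Yes, 197.130.13.225 is in 197.130.0.0/17


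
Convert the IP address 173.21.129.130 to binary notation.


173 = 10101101
21 = 00010101
129 = 10000001
130 = 10000010
Binary: 10101101.00010101.10000001.10000010


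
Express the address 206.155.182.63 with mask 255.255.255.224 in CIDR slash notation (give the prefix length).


Binary: 11111111.11111111.11111111.11100000
Count leading 1s
Prefix: /27


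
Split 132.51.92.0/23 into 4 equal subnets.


New prefix = 23 + 2 = 25
Each subnet has 128 addresses
  132.51.92.0/25
  132.51.92.128/25
  132.51.93.0/25
  132.51.93.128/25
Subnets: 132.51.92.0/25, 132.51.92.128/25, 132.51.93.0/25, 132.51.93.128/25


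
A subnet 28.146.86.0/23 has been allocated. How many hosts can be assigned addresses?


Host bits = 32 - 23 = 9
Total addresses = 2^9 = 512
Usable = total - 2 (network and broadcast)
Usable hosts: 510


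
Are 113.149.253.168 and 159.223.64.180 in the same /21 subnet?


Mask: 255.255.248.0
113.149.253.168 AND mask = 113.149.248.0
159.223.64.180 AND mask = 159.223.64.0
No, different subnets (113.149.248.0 vs 159.223.64.0)


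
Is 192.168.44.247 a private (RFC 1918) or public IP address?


RFC 1918 private ranges:
  10.0.0.0/8 (10.0.0.0 - 10.255.255.255)
  172.16.0.0/12 (172.16.0.0 - 172.31.255.255)
  192.168.0.0/16 (192.168.0.0 - 192.168.255.255)
Private (in 192.168.0.0/16)


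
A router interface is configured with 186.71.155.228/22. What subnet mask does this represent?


/22 means 22 network bits, 10 host bits
Binary: 11111111111111111111110000000000
Mask: 255.255.252.0


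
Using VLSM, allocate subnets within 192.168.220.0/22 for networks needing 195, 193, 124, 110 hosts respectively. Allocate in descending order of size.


195 hosts -> /24 (254 usable): 192.168.220.0/24
193 hosts -> /24 (254 usable): 192.168.221.0/24
124 hosts -> /25 (126 usable): 192.168.222.0/25
110 hosts -> /25 (126 usable): 192.168.222.128/25
Allocation: 192.168.220.0/24 (195 hosts, 254 usable); 192.168.221.0/24 (193 hosts, 254 usable); 192.168.222.0/25 (124 hosts, 126 usable); 192.168.222.128/25 (110 hosts, 126 usable)


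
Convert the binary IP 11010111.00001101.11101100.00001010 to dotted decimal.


11010111 = 215
00001101 = 13
11101100 = 236
00001010 = 10
IP: 215.13.236.10


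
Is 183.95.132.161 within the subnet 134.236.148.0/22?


Subnet network: 134.236.148.0
Test IP AND mask: 183.95.132.0
No, 183.95.132.161 is not in 134.236.148.0/22


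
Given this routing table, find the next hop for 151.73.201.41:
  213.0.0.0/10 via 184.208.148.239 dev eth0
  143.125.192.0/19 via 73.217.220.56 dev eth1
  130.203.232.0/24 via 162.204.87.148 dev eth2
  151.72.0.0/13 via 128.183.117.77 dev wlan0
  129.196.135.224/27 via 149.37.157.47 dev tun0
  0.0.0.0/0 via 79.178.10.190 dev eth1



Longest prefix match for 151.73.201.41:
  /10 213.0.0.0: no
  /19 143.125.192.0: no
  /24 130.203.232.0: no
  /13 151.72.0.0: MATCH
  /27 129.196.135.224: no
  /0 0.0.0.0: MATCH
Selected: next-hop 128.183.117.77 via wlan0 (matched /13)


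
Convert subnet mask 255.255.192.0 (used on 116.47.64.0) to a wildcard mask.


Subnet mask: 255.255.192.0
Wildcard = 255.255.255.255 - subnet mask
255 - 255 = 0
255 - 255 = 0
255 - 192 = 63
255 - 0 = 255
Wildcard: 0.0.63.255


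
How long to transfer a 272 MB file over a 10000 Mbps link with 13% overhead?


Effective throughput = 10000 * (1 - 13/100) = 8700 Mbps
File size in Mb = 272 * 8 = 2176 Mb
Time = 2176 / 8700
Time = 0.2501 seconds


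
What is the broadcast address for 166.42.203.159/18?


Network: 166.42.192.0/18
Host bits = 14
Set all host bits to 1:
Broadcast: 166.42.255.255


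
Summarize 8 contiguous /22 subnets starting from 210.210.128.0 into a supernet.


Original prefix: /22
Number of subnets: 8 = 2^3
New prefix = 22 - 3 = 19
Supernet: 210.210.128.0/19


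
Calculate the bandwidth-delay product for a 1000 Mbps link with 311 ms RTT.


BDP = bandwidth * RTT
= 1000 Mbps * 311 ms
= 1000 * 1e6 * 311 / 1000 bits
= 311000000 bits
= 38875000 bytes
= 37963.8672 KB
BDP = 311000000 bits (38875000 bytes)


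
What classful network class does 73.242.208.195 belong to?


First octet: 73
Binary: 01001001
0xxxxxxx -> Class A (1-126)
Class A, default mask 255.0.0.0 (/8)


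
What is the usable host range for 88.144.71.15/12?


Network: 88.144.0.0
Broadcast: 88.159.255.255
First usable = network + 1
Last usable = broadcast - 1
Range: 88.144.0.1 to 88.159.255.254


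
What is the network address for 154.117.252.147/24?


IP:   10011010.01110101.11111100.10010011
Mask: 11111111.11111111.11111111.00000000
AND operation:
Net:  10011010.01110101.11111100.00000000
Network: 154.117.252.0/24


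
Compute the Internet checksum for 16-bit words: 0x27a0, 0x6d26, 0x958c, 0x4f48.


Sum all words (with carry folding):
+ 0x27a0 = 0x27a0
+ 0x6d26 = 0x94c6
+ 0x958c = 0x2a53
+ 0x4f48 = 0x799b
One's complement: ~0x799b
Checksum = 0x8664


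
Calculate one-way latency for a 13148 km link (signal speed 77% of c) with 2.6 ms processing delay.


Speed = 0.77 * 3e5 km/s = 231000 km/s
Propagation delay = 13148 / 231000 = 0.0569 s = 56.9177 ms
Processing delay = 2.6 ms
Total one-way latency = 59.5177 ms


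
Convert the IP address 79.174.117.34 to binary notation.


79 = 01001111
174 = 10101110
117 = 01110101
34 = 00100010
Binary: 01001111.10101110.01110101.00100010


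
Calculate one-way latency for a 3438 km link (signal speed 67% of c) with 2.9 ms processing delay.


Speed = 0.67 * 3e5 km/s = 201000 km/s
Propagation delay = 3438 / 201000 = 0.0171 s = 17.1045 ms
Processing delay = 2.9 ms
Total one-way latency = 20.0045 ms


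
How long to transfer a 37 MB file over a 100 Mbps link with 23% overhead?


Effective throughput = 100 * (1 - 23/100) = 77 Mbps
File size in Mb = 37 * 8 = 296 Mb
Time = 296 / 77
Time = 3.8442 seconds


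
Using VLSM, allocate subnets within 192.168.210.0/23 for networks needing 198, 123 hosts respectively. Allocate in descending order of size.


198 hosts -> /24 (254 usable): 192.168.210.0/24
123 hosts -> /25 (126 usable): 192.168.211.0/25
Allocation: 192.168.210.0/24 (198 hosts, 254 usable); 192.168.211.0/25 (123 hosts, 126 usable)


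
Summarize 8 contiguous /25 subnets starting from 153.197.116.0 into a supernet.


Original prefix: /25
Number of subnets: 8 = 2^3
New prefix = 25 - 3 = 22
Supernet: 153.197.116.0/22


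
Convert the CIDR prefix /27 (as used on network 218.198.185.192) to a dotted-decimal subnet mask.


/27 means 27 network bits, 5 host bits
Binary: 11111111111111111111111111100000
Mask: 255.255.255.224


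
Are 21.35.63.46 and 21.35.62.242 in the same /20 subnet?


Mask: 255.255.240.0
21.35.63.46 AND mask = 21.35.48.0
21.35.62.242 AND mask = 21.35.48.0
Yes, same subnet (21.35.48.0)


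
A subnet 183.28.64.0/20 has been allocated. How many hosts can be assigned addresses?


Host bits = 32 - 20 = 12
Total addresses = 2^12 = 4096
Usable = total - 2 (network and broadcast)
Usable hosts: 4094


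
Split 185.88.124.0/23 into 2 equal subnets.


New prefix = 23 + 1 = 24
Each subnet has 256 addresses
  185.88.124.0/24
  185.88.125.0/24
Subnets: 185.88.124.0/24, 185.88.125.0/24


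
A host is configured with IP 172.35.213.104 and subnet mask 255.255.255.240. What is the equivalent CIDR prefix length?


Binary: 11111111.11111111.11111111.11110000
Count leading 1s
Prefix: /28


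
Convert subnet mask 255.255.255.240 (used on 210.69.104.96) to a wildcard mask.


Subnet mask: 255.255.255.240
Wildcard = 255.255.255.255 - subnet mask
255 - 255 = 0
255 - 255 = 0
255 - 255 = 0
255 - 240 = 15
Wildcard: 0.0.0.15


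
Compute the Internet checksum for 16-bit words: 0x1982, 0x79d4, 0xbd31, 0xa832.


Sum all words (with carry folding):
+ 0x1982 = 0x1982
+ 0x79d4 = 0x9356
+ 0xbd31 = 0x5088
+ 0xa832 = 0xf8ba
One's complement: ~0xf8ba
Checksum = 0x0745


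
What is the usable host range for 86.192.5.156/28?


Network: 86.192.5.144
Broadcast: 86.192.5.159
First usable = network + 1
Last usable = broadcast - 1
Range: 86.192.5.145 to 86.192.5.158


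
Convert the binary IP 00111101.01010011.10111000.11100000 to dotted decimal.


00111101 = 61
01010011 = 83
10111000 = 184
11100000 = 224
IP: 61.83.184.224


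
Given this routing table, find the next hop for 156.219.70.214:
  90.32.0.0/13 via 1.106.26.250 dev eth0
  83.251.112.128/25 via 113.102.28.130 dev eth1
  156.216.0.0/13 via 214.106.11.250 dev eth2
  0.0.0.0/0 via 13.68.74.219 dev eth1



Longest prefix match for 156.219.70.214:
  /13 90.32.0.0: no
  /25 83.251.112.128: no
  /13 156.216.0.0: MATCH
  /0 0.0.0.0: MATCH
Selected: next-hop 214.106.11.250 via eth2 (matched /13)


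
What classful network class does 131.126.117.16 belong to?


First octet: 131
Binary: 10000011
10xxxxxx -> Class B (128-191)
Class B, default mask 255.255.0.0 (/16)


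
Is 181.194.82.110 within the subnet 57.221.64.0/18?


Subnet network: 57.221.64.0
Test IP AND mask: 181.194.64.0
No, 181.194.82.110 is not in 57.221.64.0/18


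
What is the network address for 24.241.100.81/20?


IP:   00011000.11110001.01100100.01010001
Mask: 11111111.11111111.11110000.00000000
AND operation:
Net:  00011000.11110001.01100000.00000000
Network: 24.241.96.0/20


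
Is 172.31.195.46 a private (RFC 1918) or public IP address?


RFC 1918 private ranges:
  10.0.0.0/8 (10.0.0.0 - 10.255.255.255)
  172.16.0.0/12 (172.16.0.0 - 172.31.255.255)
  192.168.0.0/16 (192.168.0.0 - 192.168.255.255)
Private (in 172.16.0.0/12)


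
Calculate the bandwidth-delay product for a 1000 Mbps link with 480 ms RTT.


BDP = bandwidth * RTT
= 1000 Mbps * 480 ms
= 1000 * 1e6 * 480 / 1000 bits
= 480000000 bits
= 60000000 bytes
= 58593.75 KB
BDP = 480000000 bits (60000000 bytes)


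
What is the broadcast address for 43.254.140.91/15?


Network: 43.254.0.0/15
Host bits = 17
Set all host bits to 1:
Broadcast: 43.255.255.255


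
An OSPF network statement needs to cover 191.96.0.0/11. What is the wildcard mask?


Subnet mask: 255.224.0.0
Wildcard = 255.255.255.255 - subnet mask
255 - 255 = 0
255 - 224 = 31
255 - 0 = 255
255 - 0 = 255
Wildcard: 0.31.255.255


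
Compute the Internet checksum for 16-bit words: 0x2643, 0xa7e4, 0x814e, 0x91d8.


Sum all words (with carry folding):
+ 0x2643 = 0x2643
+ 0xa7e4 = 0xce27
+ 0x814e = 0x4f76
+ 0x91d8 = 0xe14e
One's complement: ~0xe14e
Checksum = 0x1eb1


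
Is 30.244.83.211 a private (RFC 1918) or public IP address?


RFC 1918 private ranges:
  10.0.0.0/8 (10.0.0.0 - 10.255.255.255)
  172.16.0.0/12 (172.16.0.0 - 172.31.255.255)
  192.168.0.0/16 (192.168.0.0 - 192.168.255.255)
Public (not in any RFC 1918 range)


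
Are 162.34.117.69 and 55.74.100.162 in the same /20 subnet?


Mask: 255.255.240.0
162.34.117.69 AND mask = 162.34.112.0
55.74.100.162 AND mask = 55.74.96.0
No, different subnets (162.34.112.0 vs 55.74.96.0)


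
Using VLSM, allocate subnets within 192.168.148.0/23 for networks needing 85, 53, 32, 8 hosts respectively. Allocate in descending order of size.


85 hosts -> /25 (126 usable): 192.168.148.0/25
53 hosts -> /26 (62 usable): 192.168.148.128/26
32 hosts -> /26 (62 usable): 192.168.148.192/26
8 hosts -> /28 (14 usable): 192.168.149.0/28
Allocation: 192.168.148.0/25 (85 hosts, 126 usable); 192.168.148.128/26 (53 hosts, 62 usable); 192.168.148.192/26 (32 hosts, 62 usable); 192.168.149.0/28 (8 hosts, 14 usable)


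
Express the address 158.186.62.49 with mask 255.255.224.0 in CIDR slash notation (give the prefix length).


Binary: 11111111.11111111.11100000.00000000
Count leading 1s
Prefix: /19


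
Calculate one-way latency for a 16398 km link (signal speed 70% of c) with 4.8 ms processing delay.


Speed = 0.7 * 3e5 km/s = 210000 km/s
Propagation delay = 16398 / 210000 = 0.0781 s = 78.0857 ms
Processing delay = 4.8 ms
Total one-way latency = 82.8857 ms


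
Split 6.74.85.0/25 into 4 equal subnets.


New prefix = 25 + 2 = 27
Each subnet has 32 addresses
  6.74.85.0/27
  6.74.85.32/27
  6.74.85.64/27
  6.74.85.96/27
Subnets: 6.74.85.0/27, 6.74.85.32/27, 6.74.85.64/27, 6.74.85.96/27


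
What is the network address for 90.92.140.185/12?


IP:   01011010.01011100.10001100.10111001
Mask: 11111111.11110000.00000000.00000000
AND operation:
Net:  01011010.01010000.00000000.00000000
Network: 90.80.0.0/12


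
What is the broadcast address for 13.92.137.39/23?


Network: 13.92.136.0/23
Host bits = 9
Set all host bits to 1:
Broadcast: 13.92.137.255


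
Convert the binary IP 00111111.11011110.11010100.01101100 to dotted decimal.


00111111 = 63
11011110 = 222
11010100 = 212
01101100 = 108
IP: 63.222.212.108


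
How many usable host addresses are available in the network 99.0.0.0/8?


Host bits = 32 - 8 = 24
Total addresses = 2^24 = 16777216
Usable = total - 2 (network and broadcast)
Usable hosts: 16777214


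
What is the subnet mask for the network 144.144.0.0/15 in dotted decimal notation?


/15 means 15 network bits, 17 host bits
Binary: 11111111111111100000000000000000
Mask: 255.254.0.0


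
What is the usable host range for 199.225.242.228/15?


Network: 199.224.0.0
Broadcast: 199.225.255.255
First usable = network + 1
Last usable = broadcast - 1
Range: 199.224.0.1 to 199.225.255.254


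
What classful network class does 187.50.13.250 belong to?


First octet: 187
Binary: 10111011
10xxxxxx -> Class B (128-191)
Class B, default mask 255.255.0.0 (/16)


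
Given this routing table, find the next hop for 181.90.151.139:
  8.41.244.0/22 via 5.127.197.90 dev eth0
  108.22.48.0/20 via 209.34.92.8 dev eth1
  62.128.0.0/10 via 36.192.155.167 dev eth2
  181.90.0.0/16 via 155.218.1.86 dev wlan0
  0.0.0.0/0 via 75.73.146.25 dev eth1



Longest prefix match for 181.90.151.139:
  /22 8.41.244.0: no
  /20 108.22.48.0: no
  /10 62.128.0.0: no
  /16 181.90.0.0: MATCH
  /0 0.0.0.0: MATCH
Selected: next-hop 155.218.1.86 via wlan0 (matched /16)


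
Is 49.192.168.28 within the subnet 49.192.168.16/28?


Subnet network: 49.192.168.16
Test IP AND mask: 49.192.168.16
Yes, 49.192.168.28 is in 49.192.168.16/28


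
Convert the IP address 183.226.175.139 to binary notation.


183 = 10110111
226 = 11100010
175 = 10101111
139 = 10001011
Binary: 10110111.11100010.10101111.10001011


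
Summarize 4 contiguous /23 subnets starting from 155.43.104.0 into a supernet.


Original prefix: /23
Number of subnets: 4 = 2^2
New prefix = 23 - 2 = 21
Supernet: 155.43.104.0/21


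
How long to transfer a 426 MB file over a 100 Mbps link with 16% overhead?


Effective throughput = 100 * (1 - 16/100) = 84 Mbps
File size in Mb = 426 * 8 = 3408 Mb
Time = 3408 / 84
Time = 40.5714 seconds


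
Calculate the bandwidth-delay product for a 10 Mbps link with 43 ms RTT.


BDP = bandwidth * RTT
= 10 Mbps * 43 ms
= 10 * 1e6 * 43 / 1000 bits
= 430000 bits
= 53750 bytes
= 52.4902 KB
BDP = 430000 bits (53750 bytes)


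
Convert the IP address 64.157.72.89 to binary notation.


64 = 01000000
157 = 10011101
72 = 01001000
89 = 01011001
Binary: 01000000.10011101.01001000.01011001


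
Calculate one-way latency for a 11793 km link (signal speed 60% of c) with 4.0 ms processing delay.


Speed = 0.6 * 3e5 km/s = 180000 km/s
Propagation delay = 11793 / 180000 = 0.0655 s = 65.5167 ms
Processing delay = 4.0 ms
Total one-way latency = 69.5167 ms


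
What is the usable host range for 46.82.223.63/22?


Network: 46.82.220.0
Broadcast: 46.82.223.255
First usable = network + 1
Last usable = broadcast - 1
Range: 46.82.220.1 to 46.82.223.254


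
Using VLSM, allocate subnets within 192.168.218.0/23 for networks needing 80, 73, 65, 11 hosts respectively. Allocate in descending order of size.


80 hosts -> /25 (126 usable): 192.168.218.0/25
73 hosts -> /25 (126 usable): 192.168.218.128/25
65 hosts -> /25 (126 usable): 192.168.219.0/25
11 hosts -> /28 (14 usable): 192.168.219.128/28
Allocation: 192.168.218.0/25 (80 hosts, 126 usable); 192.168.218.128/25 (73 hosts, 126 usable); 192.168.219.0/25 (65 hosts, 126 usable); 192.168.219.128/28 (11 hosts, 14 usable)


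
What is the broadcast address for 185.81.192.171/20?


Network: 185.81.192.0/20
Host bits = 12
Set all host bits to 1:
Broadcast: 185.81.207.255


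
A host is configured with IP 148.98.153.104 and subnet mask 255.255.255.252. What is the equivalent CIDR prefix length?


Binary: 11111111.11111111.11111111.11111100
Count leading 1s
Prefix: /30


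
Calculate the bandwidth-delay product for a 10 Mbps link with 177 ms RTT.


BDP = bandwidth * RTT
= 10 Mbps * 177 ms
= 10 * 1e6 * 177 / 1000 bits
= 1770000 bits
= 221250 bytes
= 216.0645 KB
BDP = 1770000 bits (221250 bytes)


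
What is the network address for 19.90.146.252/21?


IP:   00010011.01011010.10010010.11111100
Mask: 11111111.11111111.11111000.00000000
AND operation:
Net:  00010011.01011010.10010000.00000000
Network: 19.90.144.0/21


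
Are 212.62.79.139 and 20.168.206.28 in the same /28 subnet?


Mask: 255.255.255.240
212.62.79.139 AND mask = 212.62.79.128
20.168.206.28 AND mask = 20.168.206.16
No, different subnets (212.62.79.128 vs 20.168.206.16)


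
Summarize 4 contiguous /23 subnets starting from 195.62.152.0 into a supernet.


Original prefix: /23
Number of subnets: 4 = 2^2
New prefix = 23 - 2 = 21
Supernet: 195.62.152.0/21


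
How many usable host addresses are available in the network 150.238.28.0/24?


Host bits = 32 - 24 = 8
Total addresses = 2^8 = 256
Usable = total - 2 (network and broadcast)
Usable hosts: 254


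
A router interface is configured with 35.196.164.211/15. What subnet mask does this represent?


/15 means 15 network bits, 17 host bits
Binary: 11111111111111100000000000000000
Mask: 255.254.0.0


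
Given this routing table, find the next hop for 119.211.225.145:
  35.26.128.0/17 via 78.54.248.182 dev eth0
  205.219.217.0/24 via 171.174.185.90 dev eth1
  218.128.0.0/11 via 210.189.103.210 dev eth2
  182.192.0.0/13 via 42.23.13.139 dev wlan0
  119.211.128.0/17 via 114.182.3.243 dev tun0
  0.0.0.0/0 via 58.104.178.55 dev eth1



Longest prefix match for 119.211.225.145:
  /17 35.26.128.0: no
  /24 205.219.217.0: no
  /11 218.128.0.0: no
  /13 182.192.0.0: no
  /17 119.211.128.0: MATCH
  /0 0.0.0.0: MATCH
Selected: next-hop 114.182.3.243 via tun0 (matched /17)


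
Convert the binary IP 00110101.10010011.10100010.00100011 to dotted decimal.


00110101 = 53
10010011 = 147
10100010 = 162
00100011 = 35
IP: 53.147.162.35


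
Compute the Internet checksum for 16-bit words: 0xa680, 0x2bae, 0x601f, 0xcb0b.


Sum all words (with carry folding):
+ 0xa680 = 0xa680
+ 0x2bae = 0xd22e
+ 0x601f = 0x324e
+ 0xcb0b = 0xfd59
One's complement: ~0xfd59
Checksum = 0x02a6


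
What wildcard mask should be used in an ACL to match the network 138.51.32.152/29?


Subnet mask: 255.255.255.248
Wildcard = 255.255.255.255 - subnet mask
255 - 255 = 0
255 - 255 = 0
255 - 255 = 0
255 - 248 = 7
Wildcard: 0.0.0.7


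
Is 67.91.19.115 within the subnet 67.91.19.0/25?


Subnet network: 67.91.19.0
Test IP AND mask: 67.91.19.0
Yes, 67.91.19.115 is in 67.91.19.0/25


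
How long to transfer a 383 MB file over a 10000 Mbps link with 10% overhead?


Effective throughput = 10000 * (1 - 10/100) = 9000 Mbps
File size in Mb = 383 * 8 = 3064 Mb
Time = 3064 / 9000
Time = 0.3404 seconds


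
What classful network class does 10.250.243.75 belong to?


First octet: 10
Binary: 00001010
0xxxxxxx -> Class A (1-126)
Class A, default mask 255.0.0.0 (/8)


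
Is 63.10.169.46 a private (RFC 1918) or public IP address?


RFC 1918 private ranges:
  10.0.0.0/8 (10.0.0.0 - 10.255.255.255)
  172.16.0.0/12 (172.16.0.0 - 172.31.255.255)
  192.168.0.0/16 (192.168.0.0 - 192.168.255.255)
Public (not in any RFC 1918 range)


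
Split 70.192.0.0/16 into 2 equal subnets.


New prefix = 16 + 1 = 17
Each subnet has 32768 addresses
  70.192.0.0/17
  70.192.128.0/17
Subnets: 70.192.0.0/17, 70.192.128.0/17


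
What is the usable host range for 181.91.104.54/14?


Network: 181.88.0.0
Broadcast: 181.91.255.255
First usable = network + 1
Last usable = broadcast - 1
Range: 181.88.0.1 to 181.91.255.254


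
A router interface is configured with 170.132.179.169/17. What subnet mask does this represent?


/17 means 17 network bits, 15 host bits
Binary: 11111111111111111000000000000000
Mask: 255.255.128.0


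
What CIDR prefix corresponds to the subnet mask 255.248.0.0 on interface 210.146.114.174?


Binary: 11111111.11111000.00000000.00000000
Count leading 1s
Prefix: /13


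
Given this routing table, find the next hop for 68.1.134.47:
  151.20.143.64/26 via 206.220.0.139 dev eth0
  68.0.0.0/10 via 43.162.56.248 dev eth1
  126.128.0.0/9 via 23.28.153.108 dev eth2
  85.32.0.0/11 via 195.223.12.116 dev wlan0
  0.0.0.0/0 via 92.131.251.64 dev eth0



Longest prefix match for 68.1.134.47:
  /26 151.20.143.64: no
  /10 68.0.0.0: MATCH
  /9 126.128.0.0: no
  /11 85.32.0.0: no
  /0 0.0.0.0: MATCH
Selected: next-hop 43.162.56.248 via eth1 (matched /10)


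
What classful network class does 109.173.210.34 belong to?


First octet: 109
Binary: 01101101
0xxxxxxx -> Class A (1-126)
Class A, default mask 255.0.0.0 (/8)


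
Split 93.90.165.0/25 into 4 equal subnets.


New prefix = 25 + 2 = 27
Each subnet has 32 addresses
  93.90.165.0/27
  93.90.165.32/27
  93.90.165.64/27
  93.90.165.96/27
Subnets: 93.90.165.0/27, 93.90.165.32/27, 93.90.165.64/27, 93.90.165.96/27


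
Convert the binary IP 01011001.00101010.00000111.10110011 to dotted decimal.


01011001 = 89
00101010 = 42
00000111 = 7
10110011 = 179
IP: 89.42.7.179


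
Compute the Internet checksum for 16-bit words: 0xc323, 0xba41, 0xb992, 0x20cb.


Sum all words (with carry folding):
+ 0xc323 = 0xc323
+ 0xba41 = 0x7d65
+ 0xb992 = 0x36f8
+ 0x20cb = 0x57c3
One's complement: ~0x57c3
Checksum = 0xa83c


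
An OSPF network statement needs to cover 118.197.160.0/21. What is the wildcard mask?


Subnet mask: 255.255.248.0
Wildcard = 255.255.255.255 - subnet mask
255 - 255 = 0
255 - 255 = 0
255 - 248 = 7
255 - 0 = 255
Wildcard: 0.0.7.255


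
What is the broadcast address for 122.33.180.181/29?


Network: 122.33.180.176/29
Host bits = 3
Set all host bits to 1:
Broadcast: 122.33.180.183


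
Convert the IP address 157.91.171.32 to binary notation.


157 = 10011101
91 = 01011011
171 = 10101011
32 = 00100000
Binary: 10011101.01011011.10101011.00100000


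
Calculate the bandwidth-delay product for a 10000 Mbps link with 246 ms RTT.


BDP = bandwidth * RTT
= 10000 Mbps * 246 ms
= 10000 * 1e6 * 246 / 1000 bits
= 2460000000 bits
= 307500000 bytes
= 300292.9688 KB
BDP = 2460000000 bits (307500000 bytes)


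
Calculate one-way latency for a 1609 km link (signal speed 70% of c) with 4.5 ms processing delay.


Speed = 0.7 * 3e5 km/s = 210000 km/s
Propagation delay = 1609 / 210000 = 0.0077 s = 7.6619 ms
Processing delay = 4.5 ms
Total one-way latency = 12.1619 ms


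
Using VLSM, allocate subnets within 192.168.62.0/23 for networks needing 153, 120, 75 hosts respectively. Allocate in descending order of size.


153 hosts -> /24 (254 usable): 192.168.62.0/24
120 hosts -> /25 (126 usable): 192.168.63.0/25
75 hosts -> /25 (126 usable): 192.168.63.128/25
Allocation: 192.168.62.0/24 (153 hosts, 254 usable); 192.168.63.0/25 (120 hosts, 126 usable); 192.168.63.128/25 (75 hosts, 126 usable)


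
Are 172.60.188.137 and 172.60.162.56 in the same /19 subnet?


Mask: 255.255.224.0
172.60.188.137 AND mask = 172.60.160.0
172.60.162.56 AND mask = 172.60.160.0
Yes, same subnet (172.60.160.0)


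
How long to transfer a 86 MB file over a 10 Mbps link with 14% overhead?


Effective throughput = 10 * (1 - 14/100) = 8.6 Mbps
File size in Mb = 86 * 8 = 688 Mb
Time = 688 / 8.6
Time = 80 seconds


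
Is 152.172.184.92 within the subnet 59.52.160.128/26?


Subnet network: 59.52.160.128
Test IP AND mask: 152.172.184.64
No, 152.172.184.92 is not in 59.52.160.128/26


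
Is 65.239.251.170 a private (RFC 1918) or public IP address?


RFC 1918 private ranges:
  10.0.0.0/8 (10.0.0.0 - 10.255.255.255)
  172.16.0.0/12 (172.16.0.0 - 172.31.255.255)
  192.168.0.0/16 (192.168.0.0 - 192.168.255.255)
Public (not in any RFC 1918 range)


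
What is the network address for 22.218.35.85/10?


IP:   00010110.11011010.00100011.01010101
Mask: 11111111.11000000.00000000.00000000
AND operation:
Net:  00010110.11000000.00000000.00000000
Network: 22.192.0.0/10


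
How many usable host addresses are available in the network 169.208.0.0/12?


Host bits = 32 - 12 = 20
Total addresses = 2^20 = 1048576
Usable = total - 2 (network and broadcast)
Usable hosts: 1048574


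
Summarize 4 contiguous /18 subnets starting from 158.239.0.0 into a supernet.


Original prefix: /18
Number of subnets: 4 = 2^2
New prefix = 18 - 2 = 16
Supernet: 158.239.0.0/16


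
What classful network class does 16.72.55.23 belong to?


First octet: 16
Binary: 00010000
0xxxxxxx -> Class A (1-126)
Class A, default mask 255.0.0.0 (/8)


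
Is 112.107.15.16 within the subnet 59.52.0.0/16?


Subnet network: 59.52.0.0
Test IP AND mask: 112.107.0.0
No, 112.107.15.16 is not in 59.52.0.0/16


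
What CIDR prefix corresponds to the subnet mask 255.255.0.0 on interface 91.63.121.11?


Binary: 11111111.11111111.00000000.00000000
Count leading 1s
Prefix: /16


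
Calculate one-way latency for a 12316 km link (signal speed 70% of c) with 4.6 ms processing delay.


Speed = 0.7 * 3e5 km/s = 210000 km/s
Propagation delay = 12316 / 210000 = 0.0586 s = 58.6476 ms
Processing delay = 4.6 ms
Total one-way latency = 63.2476 ms


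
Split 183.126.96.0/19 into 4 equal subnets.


New prefix = 19 + 2 = 21
Each subnet has 2048 addresses
  183.126.96.0/21
  183.126.104.0/21
  183.126.112.0/21
  183.126.120.0/21
Subnets: 183.126.96.0/21, 183.126.104.0/21, 183.126.112.0/21, 183.126.120.0/21


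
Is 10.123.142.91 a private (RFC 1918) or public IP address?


RFC 1918 private ranges:
  10.0.0.0/8 (10.0.0.0 - 10.255.255.255)
  172.16.0.0/12 (172.16.0.0 - 172.31.255.255)
  192.168.0.0/16 (192.168.0.0 - 192.168.255.255)
Private (in 10.0.0.0/8)


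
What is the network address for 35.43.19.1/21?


IP:   00100011.00101011.00010011.00000001
Mask: 11111111.11111111.11111000.00000000
AND operation:
Net:  00100011.00101011.00010000.00000000
Network: 35.43.16.0/21


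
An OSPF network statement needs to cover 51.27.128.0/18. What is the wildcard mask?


Subnet mask: 255.255.192.0
Wildcard = 255.255.255.255 - subnet mask
255 - 255 = 0
255 - 255 = 0
255 - 192 = 63
255 - 0 = 255
Wildcard: 0.0.63.255


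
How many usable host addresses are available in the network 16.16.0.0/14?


Host bits = 32 - 14 = 18
Total addresses = 2^18 = 262144
Usable = total - 2 (network and broadcast)
Usable hosts: 262142


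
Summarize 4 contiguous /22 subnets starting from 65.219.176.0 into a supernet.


Original prefix: /22
Number of subnets: 4 = 2^2
New prefix = 22 - 2 = 20
Supernet: 65.219.176.0/20


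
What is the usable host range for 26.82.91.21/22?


Network: 26.82.88.0
Broadcast: 26.82.91.255
First usable = network + 1
Last usable = broadcast - 1
Range: 26.82.88.1 to 26.82.91.254


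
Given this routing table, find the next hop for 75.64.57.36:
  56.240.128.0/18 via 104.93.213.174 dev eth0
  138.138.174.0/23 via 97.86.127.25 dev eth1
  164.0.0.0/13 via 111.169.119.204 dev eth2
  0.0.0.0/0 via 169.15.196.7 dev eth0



Longest prefix match for 75.64.57.36:
  /18 56.240.128.0: no
  /23 138.138.174.0: no
  /13 164.0.0.0: no
  /0 0.0.0.0: MATCH
Selected: next-hop 169.15.196.7 via eth0 (matched /0)


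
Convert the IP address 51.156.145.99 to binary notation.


51 = 00110011
156 = 10011100
145 = 10010001
99 = 01100011
Binary: 00110011.10011100.10010001.01100011


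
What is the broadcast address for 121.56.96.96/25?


Network: 121.56.96.0/25
Host bits = 7
Set all host bits to 1:
Broadcast: 121.56.96.127


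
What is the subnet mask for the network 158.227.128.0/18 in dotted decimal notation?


/18 means 18 network bits, 14 host bits
Binary: 11111111111111111100000000000000
Mask: 255.255.192.0


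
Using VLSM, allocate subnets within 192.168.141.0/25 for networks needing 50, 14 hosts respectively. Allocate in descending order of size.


50 hosts -> /26 (62 usable): 192.168.141.0/26
14 hosts -> /28 (14 usable): 192.168.141.64/28
Allocation: 192.168.141.0/26 (50 hosts, 62 usable); 192.168.141.64/28 (14 hosts, 14 usable)


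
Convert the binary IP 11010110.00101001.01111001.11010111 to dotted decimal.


11010110 = 214
00101001 = 41
01111001 = 121
11010111 = 215
IP: 214.41.121.215


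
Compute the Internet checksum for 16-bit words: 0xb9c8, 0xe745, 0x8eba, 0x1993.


Sum all words (with carry folding):
+ 0xb9c8 = 0xb9c8
+ 0xe745 = 0xa10e
+ 0x8eba = 0x2fc9
+ 0x1993 = 0x495c
One's complement: ~0x495c
Checksum = 0xb6a3


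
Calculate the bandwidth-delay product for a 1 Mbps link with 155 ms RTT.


BDP = bandwidth * RTT
= 1 Mbps * 155 ms
= 1 * 1e6 * 155 / 1000 bits
= 155000 bits
= 19375 bytes
= 18.9209 KB
BDP = 155000 bits (19375 bytes)


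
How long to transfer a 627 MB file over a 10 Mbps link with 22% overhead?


Effective throughput = 10 * (1 - 22/100) = 7.8 Mbps
File size in Mb = 627 * 8 = 5016 Mb
Time = 5016 / 7.8
Time = 643.0769 seconds


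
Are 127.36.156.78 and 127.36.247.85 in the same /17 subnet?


Mask: 255.255.128.0
127.36.156.78 AND mask = 127.36.128.0
127.36.247.85 AND mask = 127.36.128.0
Yes, same subnet (127.36.128.0)


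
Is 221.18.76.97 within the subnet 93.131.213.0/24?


Subnet network: 93.131.213.0
Test IP AND mask: 221.18.76.0
No, 221.18.76.97 is not in 93.131.213.0/24


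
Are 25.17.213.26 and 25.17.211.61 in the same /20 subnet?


Mask: 255.255.240.0
25.17.213.26 AND mask = 25.17.208.0
25.17.211.61 AND mask = 25.17.208.0
Yes, same subnet (25.17.208.0)


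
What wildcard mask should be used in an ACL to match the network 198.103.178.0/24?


Subnet mask: 255.255.255.0
Wildcard = 255.255.255.255 - subnet mask
255 - 255 = 0
255 - 255 = 0
255 - 255 = 0
255 - 0 = 255
Wildcard: 0.0.0.255


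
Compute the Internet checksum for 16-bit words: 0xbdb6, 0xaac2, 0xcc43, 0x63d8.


Sum all words (with carry folding):
+ 0xbdb6 = 0xbdb6
+ 0xaac2 = 0x6879
+ 0xcc43 = 0x34bd
+ 0x63d8 = 0x9895
One's complement: ~0x9895
Checksum = 0x676a


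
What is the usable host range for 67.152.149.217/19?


Network: 67.152.128.0
Broadcast: 67.152.159.255
First usable = network + 1
Last usable = broadcast - 1
Range: 67.152.128.1 to 67.152.159.254


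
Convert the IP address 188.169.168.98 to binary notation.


188 = 10111100
169 = 10101001
168 = 10101000
98 = 01100010
Binary: 10111100.10101001.10101000.01100010


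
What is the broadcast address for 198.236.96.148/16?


Network: 198.236.0.0/16
Host bits = 16
Set all host bits to 1:
Broadcast: 198.236.255.255
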